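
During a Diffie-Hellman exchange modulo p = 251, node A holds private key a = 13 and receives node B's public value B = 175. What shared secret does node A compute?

Shared key K = 175^13 mod 251.
175^1 ≡ 175 (mod 251)
175^2 = (175^1)^2 ≡ 175^2 = 30625 ≡ 3 (mod 251)
175^4 = (175^2)^2 ≡ 3^2 = 9 ≡ 9 (mod 251)
175^8 = (175^4)^2 ≡ 9^2 = 81 ≡ 81 (mod 251)
175^13 = 175^8 · 175^4 · 175^1 ≡ 81 · 9 · 175 ≡ 67 (mod 251).

67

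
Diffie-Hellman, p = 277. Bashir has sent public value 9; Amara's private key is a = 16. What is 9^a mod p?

67

Shared key K = 9^16 mod 277.
9^1 ≡ 9 (mod 277)
9^2 = (9^1)^2 ≡ 9^2 = 81 ≡ 81 (mod 277)
9^4 = (9^2)^2 ≡ 81^2 = 6561 ≡ 190 (mod 277)
9^8 = (9^4)^2 ≡ 190^2 = 36100 ≡ 90 (mod 277)
9^16 = (9^8)^2 ≡ 90^2 = 8100 ≡ 67 (mod 277)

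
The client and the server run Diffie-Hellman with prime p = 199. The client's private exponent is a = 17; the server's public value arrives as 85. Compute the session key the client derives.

Shared key K = 85^17 mod 199.
85^1 ≡ 85 (mod 199)
85^2 = (85^1)^2 ≡ 85^2 = 7225 ≡ 61 (mod 199)
85^4 = (85^2)^2 ≡ 61^2 = 3721 ≡ 139 (mod 199)
85^8 = (85^4)^2 ≡ 139^2 = 19321 ≡ 18 (mod 199)
85^16 = (85^8)^2 ≡ 18^2 = 324 ≡ 125 (mod 199)
85^17 = 85^16 · 85^1 ≡ 125 · 85 ≡ 78 (mod 199).

78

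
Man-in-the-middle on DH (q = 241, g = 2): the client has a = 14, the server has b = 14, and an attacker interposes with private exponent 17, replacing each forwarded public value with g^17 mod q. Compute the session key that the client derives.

181

The client receives an attacker's public value M = 2^17 mod 241 instead of the honest one.
2^1 ≡ 2 (mod 241)
2^2 = (2^1)^2 ≡ 2^2 = 4 ≡ 4 (mod 241)
2^4 = (2^2)^2 ≡ 4^2 = 16 ≡ 16 (mod 241)
2^8 = (2^4)^2 ≡ 16^2 = 256 ≡ 15 (mod 241)
2^16 = (2^8)^2 ≡ 15^2 = 225 ≡ 225 (mod 241)
2^17 = 2^16 · 2^1 ≡ 225 · 2 ≡ 209 (mod 241).
So M = 209. The client computes K = M^14 mod 241.
209^1 ≡ 209 (mod 241)
209^2 = (209^1)^2 ≡ 209^2 = 43681 ≡ 60 (mod 241)
209^4 = (209^2)^2 ≡ 60^2 = 3600 ≡ 226 (mod 241)
209^8 = (209^4)^2 ≡ 226^2 = 51076 ≡ 225 (mod 241)
209^14 = 209^8 · 209^4 · 209^2 ≡ 225 · 226 · 60 ≡ 181 (mod 241).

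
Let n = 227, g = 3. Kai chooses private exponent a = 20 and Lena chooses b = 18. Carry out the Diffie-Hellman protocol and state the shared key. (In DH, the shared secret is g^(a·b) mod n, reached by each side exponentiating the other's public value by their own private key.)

26

Lena sends B = g^b mod n = 3^18 mod 227.
3^1 ≡ 3 (mod 227)
3^2 = (3^1)^2 ≡ 3^2 = 9 ≡ 9 (mod 227)
3^4 = (3^2)^2 ≡ 9^2 = 81 ≡ 81 (mod 227)
3^8 = (3^4)^2 ≡ 81^2 = 6561 ≡ 205 (mod 227)
3^16 = (3^8)^2 ≡ 205^2 = 42025 ≡ 30 (mod 227)
3^18 = 3^16 · 3^2 ≡ 30 · 9 ≡ 43 (mod 227).
So B = 43. Kai then computes K = B^a mod n = 43^20 mod 227.
43^1 ≡ 43 (mod 227)
43^2 = (43^1)^2 ≡ 43^2 = 1849 ≡ 33 (mod 227)
43^4 = (43^2)^2 ≡ 33^2 = 1089 ≡ 181 (mod 227)
43^8 = (43^4)^2 ≡ 181^2 = 32761 ≡ 73 (mod 227)
43^16 = (43^8)^2 ≡ 73^2 = 5329 ≡ 108 (mod 227)
43^20 = 43^16 · 43^4 ≡ 108 · 181 ≡ 26 (mod 227).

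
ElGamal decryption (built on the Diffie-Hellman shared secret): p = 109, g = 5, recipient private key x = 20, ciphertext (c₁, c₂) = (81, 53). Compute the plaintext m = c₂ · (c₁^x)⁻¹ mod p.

50

Shared mask s = c₁^x mod p = 81^20 mod 109.
81^1 ≡ 81 (mod 109)
81^2 = (81^1)^2 ≡ 81^2 = 6561 ≡ 21 (mod 109)
81^4 = (81^2)^2 ≡ 21^2 = 441 ≡ 5 (mod 109)
81^8 = (81^4)^2 ≡ 5^2 = 25 ≡ 25 (mod 109)
81^16 = (81^8)^2 ≡ 25^2 = 625 ≡ 80 (mod 109)
81^20 = 81^16 · 81^4 ≡ 80 · 5 ≡ 73 (mod 109).
So s = 73; s⁻¹ ≡ 3 (mod 109).
m = c₂ · s⁻¹ mod 109 = 53 · 3 mod 109 = 50.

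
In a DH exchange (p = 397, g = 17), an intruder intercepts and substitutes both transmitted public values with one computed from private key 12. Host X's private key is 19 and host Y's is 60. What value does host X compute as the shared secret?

290

Host X receives an intruder's public value M = 17^12 mod 397 instead of the honest one.
17^1 ≡ 17 (mod 397)
17^2 = (17^1)^2 ≡ 17^2 = 289 ≡ 289 (mod 397)
17^4 = (17^2)^2 ≡ 289^2 = 83521 ≡ 151 (mod 397)
17^8 = (17^4)^2 ≡ 151^2 = 22801 ≡ 172 (mod 397)
17^12 = 17^8 · 17^4 ≡ 172 · 151 ≡ 167 (mod 397).
So M = 167. Host X computes K = M^19 mod 397.
167^1 ≡ 167 (mod 397)
167^2 = (167^1)^2 ≡ 167^2 = 27889 ≡ 99 (mod 397)
167^4 = (167^2)^2 ≡ 99^2 = 9801 ≡ 273 (mod 397)
167^8 = (167^4)^2 ≡ 273^2 = 74529 ≡ 290 (mod 397)
167^16 = (167^8)^2 ≡ 290^2 = 84100 ≡ 333 (mod 397)
167^19 = 167^16 · 167^2 · 167^1 ≡ 333 · 99 · 167 ≡ 290 (mod 397).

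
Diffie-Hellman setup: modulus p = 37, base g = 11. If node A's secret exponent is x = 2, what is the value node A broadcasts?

10

Public value = 11^{2} \pmod{37}.
11^1 ≡ 11 (mod 37)
11^2 = (11^1)^2 ≡ 11^2 = 121 ≡ 10 (mod 37)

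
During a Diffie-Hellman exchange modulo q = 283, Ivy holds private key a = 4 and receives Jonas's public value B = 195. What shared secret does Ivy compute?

Shared key K = 195^4 mod 283.
195^1 ≡ 195 (mod 283)
195^2 = (195^1)^2 ≡ 195^2 = 38025 ≡ 103 (mod 283)
195^4 = (195^2)^2 ≡ 103^2 = 10609 ≡ 138 (mod 283)

138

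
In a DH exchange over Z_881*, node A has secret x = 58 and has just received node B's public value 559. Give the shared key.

128

Shared key K = 559^58 mod 881.
559^1 ≡ 559 (mod 881)
559^2 = (559^1)^2 ≡ 559^2 = 312481 ≡ 607 (mod 881)
559^4 = (559^2)^2 ≡ 607^2 = 368449 ≡ 191 (mod 881)
559^8 = (559^4)^2 ≡ 191^2 = 36481 ≡ 360 (mod 881)
559^16 = (559^8)^2 ≡ 360^2 = 129600 ≡ 93 (mod 881)
559^32 = (559^16)^2 ≡ 93^2 = 8649 ≡ 720 (mod 881)
559^58 = 559^32 · 559^16 · 559^8 · 559^2 ≡ 720 · 93 · 360 · 607 ≡ 128 (mod 881).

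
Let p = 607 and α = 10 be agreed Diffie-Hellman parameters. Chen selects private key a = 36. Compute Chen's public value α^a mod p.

Public value = 10^36 mod 607.
10^1 ≡ 10 (mod 607)
10^2 = (10^1)^2 ≡ 10^2 = 100 ≡ 100 (mod 607)
10^4 = (10^2)^2 ≡ 100^2 = 10000 ≡ 288 (mod 607)
10^8 = (10^4)^2 ≡ 288^2 = 82944 ≡ 392 (mod 607)
10^16 = (10^8)^2 ≡ 392^2 = 153664 ≡ 93 (mod 607)
10^32 = (10^16)^2 ≡ 93^2 = 8649 ≡ 151 (mod 607)
10^36 = 10^32 · 10^4 ≡ 151 · 288 ≡ 391 (mod 607).

391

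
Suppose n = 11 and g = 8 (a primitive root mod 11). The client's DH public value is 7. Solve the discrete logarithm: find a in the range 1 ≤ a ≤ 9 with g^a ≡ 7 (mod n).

9

Try successive powers of 8 modulo 11:
8^1 ≡ 8
8^2 ≡ 9
8^3 ≡ 6
8^4 ≡ 4
8^5 ≡ 10
8^6 ≡ 3
8^7 ≡ 2
8^8 ≡ 5
8^9 ≡ 7
Found: a = 9.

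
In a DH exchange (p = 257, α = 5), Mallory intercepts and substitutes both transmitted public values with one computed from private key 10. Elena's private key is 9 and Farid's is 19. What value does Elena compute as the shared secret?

21

Elena receives Mallory's public value M = 5^10 mod 257 instead of the honest one.
5^1 ≡ 5 (mod 257)
5^2 = (5^1)^2 ≡ 5^2 = 25 ≡ 25 (mod 257)
5^4 = (5^2)^2 ≡ 25^2 = 625 ≡ 111 (mod 257)
5^8 = (5^4)^2 ≡ 111^2 = 12321 ≡ 242 (mod 257)
5^10 = 5^8 · 5^2 ≡ 242 · 25 ≡ 139 (mod 257).
So M = 139. Elena computes K = M^9 mod 257.
139^1 ≡ 139 (mod 257)
139^2 = (139^1)^2 ≡ 139^2 = 19321 ≡ 46 (mod 257)
139^4 = (139^2)^2 ≡ 46^2 = 2116 ≡ 60 (mod 257)
139^8 = (139^4)^2 ≡ 60^2 = 3600 ≡ 2 (mod 257)
139^9 = 139^8 · 139^1 ≡ 2 · 139 ≡ 21 (mod 257).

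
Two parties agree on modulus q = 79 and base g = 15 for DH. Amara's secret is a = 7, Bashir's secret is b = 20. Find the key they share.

18

Bashir sends B = g^b mod q = 15^20 mod 79.
15^1 ≡ 15 (mod 79)
15^2 = (15^1)^2 ≡ 15^2 = 225 ≡ 67 (mod 79)
15^4 = (15^2)^2 ≡ 67^2 = 4489 ≡ 65 (mod 79)
15^8 = (15^4)^2 ≡ 65^2 = 4225 ≡ 38 (mod 79)
15^16 = (15^8)^2 ≡ 38^2 = 1444 ≡ 22 (mod 79)
15^20 = 15^16 · 15^4 ≡ 22 · 65 ≡ 8 (mod 79).
So B = 8. Amara then computes K = B^a mod q = 8^7 mod 79.
8^1 ≡ 8 (mod 79)
8^2 = (8^1)^2 ≡ 8^2 = 64 ≡ 64 (mod 79)
8^4 = (8^2)^2 ≡ 64^2 = 4096 ≡ 67 (mod 79)
8^7 = 8^4 · 8^2 · 8^1 ≡ 67 · 64 · 8 ≡ 18 (mod 79).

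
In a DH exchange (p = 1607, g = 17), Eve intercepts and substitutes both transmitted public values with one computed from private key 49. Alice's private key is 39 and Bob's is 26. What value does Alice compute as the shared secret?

851

Alice receives Eve's public value M = 17^49 mod 1607 instead of the honest one.
17^1 ≡ 17 (mod 1607)
17^2 = (17^1)^2 ≡ 17^2 = 289 ≡ 289 (mod 1607)
17^4 = (17^2)^2 ≡ 289^2 = 83521 ≡ 1564 (mod 1607)
17^8 = (17^4)^2 ≡ 1564^2 = 2446096 ≡ 242 (mod 1607)
17^16 = (17^8)^2 ≡ 242^2 = 58564 ≡ 712 (mod 1607)
17^32 = (17^16)^2 ≡ 712^2 = 506944 ≡ 739 (mod 1607)
17^49 = 17^32 · 17^16 · 17^1 ≡ 739 · 712 · 17 ≡ 294 (mod 1607).
So M = 294. Alice computes K = M^39 mod 1607.
294^1 ≡ 294 (mod 1607)
294^2 = (294^1)^2 ≡ 294^2 = 86436 ≡ 1265 (mod 1607)
294^4 = (294^2)^2 ≡ 1265^2 = 1600225 ≡ 1260 (mod 1607)
294^8 = (294^4)^2 ≡ 1260^2 = 1587600 ≡ 1491 (mod 1607)
294^16 = (294^8)^2 ≡ 1491^2 = 2223081 ≡ 600 (mod 1607)
294^32 = (294^16)^2 ≡ 600^2 = 360000 ≡ 32 (mod 1607)
294^39 = 294^32 · 294^4 · 294^2 · 294^1 ≡ 32 · 1260 · 1265 · 294 ≡ 851 (mod 1607).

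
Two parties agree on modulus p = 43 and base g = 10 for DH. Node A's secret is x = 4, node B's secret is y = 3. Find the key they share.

21

Node A sends A = g^x mod p = 10^4 mod 43.
10^1 ≡ 10 (mod 43)
10^2 = (10^1)^2 ≡ 10^2 = 100 ≡ 14 (mod 43)
10^4 = (10^2)^2 ≡ 14^2 = 196 ≡ 24 (mod 43)
So A = 24. Node B then computes K = A^y mod p = 24^3 mod 43.
24^1 ≡ 24 (mod 43)
24^2 = (24^1)^2 ≡ 24^2 = 576 ≡ 17 (mod 43)
24^3 = 24^2 · 24^1 ≡ 17 · 24 ≡ 21 (mod 43).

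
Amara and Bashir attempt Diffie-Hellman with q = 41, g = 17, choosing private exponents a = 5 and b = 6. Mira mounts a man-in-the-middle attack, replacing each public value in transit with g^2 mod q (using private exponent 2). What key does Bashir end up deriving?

23

Bashir receives Mira's public value M = 17^2 mod 41 instead of the honest one.
17^1 ≡ 17 (mod 41)
17^2 = (17^1)^2 ≡ 17^2 = 289 ≡ 2 (mod 41)
So M = 2. Bashir computes K = M^6 mod 41.
2^1 ≡ 2 (mod 41)
2^2 = (2^1)^2 ≡ 2^2 = 4 ≡ 4 (mod 41)
2^4 = (2^2)^2 ≡ 4^2 = 16 ≡ 16 (mod 41)
2^6 = 2^4 · 2^2 ≡ 16 · 4 ≡ 23 (mod 41).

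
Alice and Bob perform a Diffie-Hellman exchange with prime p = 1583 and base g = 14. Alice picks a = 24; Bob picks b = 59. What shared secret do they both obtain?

Bob sends B = g^b mod p = 14^59 mod 1583.
14^1 ≡ 14 (mod 1583)
14^2 = (14^1)^2 ≡ 14^2 = 196 ≡ 196 (mod 1583)
14^4 = (14^2)^2 ≡ 196^2 = 38416 ≡ 424 (mod 1583)
14^8 = (14^4)^2 ≡ 424^2 = 179776 ≡ 897 (mod 1583)
14^16 = (14^8)^2 ≡ 897^2 = 804609 ≡ 445 (mod 1583)
14^32 = (14^16)^2 ≡ 445^2 = 198025 ≡ 150 (mod 1583)
14^59 = 14^32 · 14^16 · 14^8 · 14^2 · 14^1 ≡ 150 · 445 · 897 · 196 · 14 ≡ 231 (mod 1583).
So B = 231. Alice then computes K = B^a mod p = 231^24 mod 1583.
231^1 ≡ 231 (mod 1583)
231^2 = (231^1)^2 ≡ 231^2 = 53361 ≡ 1122 (mod 1583)
231^4 = (231^2)^2 ≡ 1122^2 = 1258884 ≡ 399 (mod 1583)
231^8 = (231^4)^2 ≡ 399^2 = 159201 ≡ 901 (mod 1583)
231^16 = (231^8)^2 ≡ 901^2 = 811801 ≡ 1305 (mod 1583)
231^24 = 231^16 · 231^8 ≡ 1305 · 901 ≡ 1219 (mod 1583).

1219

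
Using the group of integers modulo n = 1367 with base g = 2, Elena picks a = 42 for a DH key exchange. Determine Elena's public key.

202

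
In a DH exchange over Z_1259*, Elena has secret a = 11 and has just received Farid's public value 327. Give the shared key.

936

Shared key K = 327^11 mod 1259.
327^1 ≡ 327 (mod 1259)
327^2 = (327^1)^2 ≡ 327^2 = 106929 ≡ 1173 (mod 1259)
327^4 = (327^2)^2 ≡ 1173^2 = 1375929 ≡ 1101 (mod 1259)
327^8 = (327^4)^2 ≡ 1101^2 = 1212201 ≡ 1043 (mod 1259)
327^11 = 327^8 · 327^2 · 327^1 ≡ 1043 · 1173 · 327 ≡ 936 (mod 1259).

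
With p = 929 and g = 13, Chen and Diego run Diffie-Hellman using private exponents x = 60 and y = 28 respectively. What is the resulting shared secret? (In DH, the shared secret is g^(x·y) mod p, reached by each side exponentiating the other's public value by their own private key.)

423

Chen sends A = g^x mod p = 13^60 mod 929.
13^1 ≡ 13 (mod 929)
13^2 = (13^1)^2 ≡ 13^2 = 169 ≡ 169 (mod 929)
13^4 = (13^2)^2 ≡ 169^2 = 28561 ≡ 691 (mod 929)
13^8 = (13^4)^2 ≡ 691^2 = 477481 ≡ 904 (mod 929)
13^16 = (13^8)^2 ≡ 904^2 = 817216 ≡ 625 (mod 929)
13^32 = (13^16)^2 ≡ 625^2 = 390625 ≡ 445 (mod 929)
13^60 = 13^32 · 13^16 · 13^8 · 13^4 ≡ 445 · 625 · 904 · 691 ≡ 257 (mod 929).
So A = 257. Diego then computes K = A^y mod p = 257^28 mod 929.
257^1 ≡ 257 (mod 929)
257^2 = (257^1)^2 ≡ 257^2 = 66049 ≡ 90 (mod 929)
257^4 = (257^2)^2 ≡ 90^2 = 8100 ≡ 668 (mod 929)
257^8 = (257^4)^2 ≡ 668^2 = 446224 ≡ 304 (mod 929)
257^16 = (257^8)^2 ≡ 304^2 = 92416 ≡ 445 (mod 929)
257^28 = 257^16 · 257^8 · 257^4 ≡ 445 · 304 · 668 ≡ 423 (mod 929).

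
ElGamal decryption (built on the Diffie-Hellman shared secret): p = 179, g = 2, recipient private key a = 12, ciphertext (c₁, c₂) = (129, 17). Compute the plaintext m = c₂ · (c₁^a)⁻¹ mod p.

Shared mask s = c₁^a mod p = 129^12 mod 179.
129^1 ≡ 129 (mod 179)
129^2 = (129^1)^2 ≡ 129^2 = 16641 ≡ 173 (mod 179)
129^4 = (129^2)^2 ≡ 173^2 = 29929 ≡ 36 (mod 179)
129^8 = (129^4)^2 ≡ 36^2 = 1296 ≡ 43 (mod 179)
129^12 = 129^8 · 129^4 ≡ 43 · 36 ≡ 116 (mod 179).
So s = 116; s⁻¹ ≡ 125 (mod 179).
m = c₂ · s⁻¹ mod 179 = 17 · 125 mod 179 = 156.

156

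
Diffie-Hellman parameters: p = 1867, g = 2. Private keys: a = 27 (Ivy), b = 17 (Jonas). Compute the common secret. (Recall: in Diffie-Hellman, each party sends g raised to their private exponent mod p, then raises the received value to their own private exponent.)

Ivy sends A = g^a mod p = 2^27 mod 1867.
2^1 ≡ 2 (mod 1867)
2^2 = (2^1)^2 ≡ 2^2 = 4 ≡ 4 (mod 1867)
2^4 = (2^2)^2 ≡ 4^2 = 16 ≡ 16 (mod 1867)
2^8 = (2^4)^2 ≡ 16^2 = 256 ≡ 256 (mod 1867)
2^16 = (2^8)^2 ≡ 256^2 = 65536 ≡ 191 (mod 1867)
2^27 = 2^16 · 2^8 · 2^2 · 2^1 ≡ 191 · 256 · 4 · 2 ≡ 965 (mod 1867).
So A = 965. Jonas then computes K = A^b mod p = 965^17 mod 1867.
965^1 ≡ 965 (mod 1867)
965^2 = (965^1)^2 ≡ 965^2 = 931225 ≡ 1459 (mod 1867)
965^4 = (965^2)^2 ≡ 1459^2 = 2128681 ≡ 301 (mod 1867)
965^8 = (965^4)^2 ≡ 301^2 = 90601 ≡ 985 (mod 1867)
965^16 = (965^8)^2 ≡ 985^2 = 970225 ≡ 1252 (mod 1867)
965^17 = 965^16 · 965^1 ≡ 1252 · 965 ≡ 231 (mod 1867).

231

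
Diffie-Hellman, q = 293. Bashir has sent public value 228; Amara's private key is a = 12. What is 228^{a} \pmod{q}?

283

Shared key K = 228^12 mod 293.
228^1 ≡ 228 (mod 293)
228^2 = (228^1)^2 ≡ 228^2 = 51984 ≡ 123 (mod 293)
228^4 = (228^2)^2 ≡ 123^2 = 15129 ≡ 186 (mod 293)
228^8 = (228^4)^2 ≡ 186^2 = 34596 ≡ 22 (mod 293)
228^12 = 228^8 · 228^4 ≡ 22 · 186 ≡ 283 (mod 293).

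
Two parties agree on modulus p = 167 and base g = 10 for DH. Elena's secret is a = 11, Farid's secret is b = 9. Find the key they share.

Farid sends B = g^b mod p = 10^9 mod 167.
10^1 ≡ 10 (mod 167)
10^2 = (10^1)^2 ≡ 10^2 = 100 ≡ 100 (mod 167)
10^4 = (10^2)^2 ≡ 100^2 = 10000 ≡ 147 (mod 167)
10^8 = (10^4)^2 ≡ 147^2 = 21609 ≡ 66 (mod 167)
10^9 = 10^8 · 10^1 ≡ 66 · 10 ≡ 159 (mod 167).
So B = 159. Elena then computes K = B^a mod p = 159^11 mod 167.
159^1 ≡ 159 (mod 167)
159^2 = (159^1)^2 ≡ 159^2 = 25281 ≡ 64 (mod 167)
159^4 = (159^2)^2 ≡ 64^2 = 4096 ≡ 88 (mod 167)
159^8 = (159^4)^2 ≡ 88^2 = 7744 ≡ 62 (mod 167)
159^11 = 159^8 · 159^2 · 159^1 ≡ 62 · 64 · 159 ≡ 153 (mod 167).

153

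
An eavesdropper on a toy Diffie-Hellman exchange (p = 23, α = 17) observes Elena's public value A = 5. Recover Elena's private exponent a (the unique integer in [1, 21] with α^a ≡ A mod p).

Try successive powers of 17 modulo 23:
17^1 ≡ 17
17^2 ≡ 13
17^3 ≡ 14
17^4 ≡ 8
17^5 ≡ 21
17^6 ≡ 12
17^7 ≡ 20
17^8 ≡ 18
17^9 ≡ 7
17^10 ≡ 4
17^11 ≡ 22
17^12 ≡ 6
17^13 ≡ 10
17^14 ≡ 9
17^15 ≡ 15
17^16 ≡ 2
17^17 ≡ 11
17^18 ≡ 3
17^19 ≡ 5
Found: a = 19.

19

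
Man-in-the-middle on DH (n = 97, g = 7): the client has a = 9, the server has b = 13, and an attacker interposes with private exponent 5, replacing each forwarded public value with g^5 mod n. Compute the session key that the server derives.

39

The server receives an attacker's public value M = 7^5 mod 97 instead of the honest one.
7^1 ≡ 7 (mod 97)
7^2 = (7^1)^2 ≡ 7^2 = 49 ≡ 49 (mod 97)
7^4 = (7^2)^2 ≡ 49^2 = 2401 ≡ 73 (mod 97)
7^5 = 7^4 · 7^1 ≡ 73 · 7 ≡ 26 (mod 97).
So M = 26. The server computes K = M^13 mod 97.
26^1 ≡ 26 (mod 97)
26^2 = (26^1)^2 ≡ 26^2 = 676 ≡ 94 (mod 97)
26^4 = (26^2)^2 ≡ 94^2 = 8836 ≡ 9 (mod 97)
26^8 = (26^4)^2 ≡ 9^2 = 81 ≡ 81 (mod 97)
26^13 = 26^8 · 26^4 · 26^1 ≡ 81 · 9 · 26 ≡ 39 (mod 97).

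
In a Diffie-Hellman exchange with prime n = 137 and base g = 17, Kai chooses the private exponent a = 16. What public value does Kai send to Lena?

115

Public value = 17^16 (mod 137).
17^1 ≡ 17 (mod 137)
17^2 = (17^1)^2 ≡ 17^2 = 289 ≡ 15 (mod 137)
17^4 = (17^2)^2 ≡ 15^2 = 225 ≡ 88 (mod 137)
17^8 = (17^4)^2 ≡ 88^2 = 7744 ≡ 72 (mod 137)
17^16 = (17^8)^2 ≡ 72^2 = 5184 ≡ 115 (mod 137)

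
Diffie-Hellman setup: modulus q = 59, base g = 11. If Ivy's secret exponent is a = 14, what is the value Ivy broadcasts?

Public value = 11^14 (mod 59).
11^1 ≡ 11 (mod 59)
11^2 = (11^1)^2 ≡ 11^2 = 121 ≡ 3 (mod 59)
11^4 = (11^2)^2 ≡ 3^2 = 9 ≡ 9 (mod 59)
11^8 = (11^4)^2 ≡ 9^2 = 81 ≡ 22 (mod 59)
11^14 = 11^8 · 11^4 · 11^2 ≡ 22 · 9 · 3 ≡ 4 (mod 59).

4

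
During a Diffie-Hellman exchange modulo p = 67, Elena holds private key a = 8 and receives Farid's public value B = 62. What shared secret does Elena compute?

15

Shared key K = 62^8 mod 67.
62^1 ≡ 62 (mod 67)
62^2 = (62^1)^2 ≡ 62^2 = 3844 ≡ 25 (mod 67)
62^4 = (62^2)^2 ≡ 25^2 = 625 ≡ 22 (mod 67)
62^8 = (62^4)^2 ≡ 22^2 = 484 ≡ 15 (mod 67)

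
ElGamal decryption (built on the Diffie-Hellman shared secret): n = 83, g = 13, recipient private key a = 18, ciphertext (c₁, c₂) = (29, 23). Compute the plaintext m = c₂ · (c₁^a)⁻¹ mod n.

7

Shared mask s = c₁^a mod n = 29^18 mod 83.
29^1 ≡ 29 (mod 83)
29^2 = (29^1)^2 ≡ 29^2 = 841 ≡ 11 (mod 83)
29^4 = (29^2)^2 ≡ 11^2 = 121 ≡ 38 (mod 83)
29^8 = (29^4)^2 ≡ 38^2 = 1444 ≡ 33 (mod 83)
29^16 = (29^8)^2 ≡ 33^2 = 1089 ≡ 10 (mod 83)
29^18 = 29^16 · 29^2 ≡ 10 · 11 ≡ 27 (mod 83).
So s = 27; s⁻¹ ≡ 40 (mod 83).
m = c₂ · s⁻¹ mod 83 = 23 · 40 mod 83 = 7.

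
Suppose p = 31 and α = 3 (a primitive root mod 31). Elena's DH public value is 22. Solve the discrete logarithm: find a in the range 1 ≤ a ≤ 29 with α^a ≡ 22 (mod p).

17

Try successive powers of 3 modulo 31:
3^1 ≡ 3
3^2 ≡ 9
3^3 ≡ 27
3^4 ≡ 19
3^5 ≡ 26
3^6 ≡ 16
3^7 ≡ 17
3^8 ≡ 20
3^9 ≡ 29
3^10 ≡ 25
3^11 ≡ 13
3^12 ≡ 8
3^13 ≡ 24
3^14 ≡ 10
3^15 ≡ 30
3^16 ≡ 28
3^17 ≡ 22
Found: a = 17.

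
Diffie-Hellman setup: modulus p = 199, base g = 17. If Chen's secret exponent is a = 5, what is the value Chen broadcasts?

191

Public value = 17^5 mod 199.
17^1 ≡ 17 (mod 199)
17^2 = (17^1)^2 ≡ 17^2 = 289 ≡ 90 (mod 199)
17^4 = (17^2)^2 ≡ 90^2 = 8100 ≡ 140 (mod 199)
17^5 = 17^4 · 17^1 ≡ 140 · 17 ≡ 191 (mod 199).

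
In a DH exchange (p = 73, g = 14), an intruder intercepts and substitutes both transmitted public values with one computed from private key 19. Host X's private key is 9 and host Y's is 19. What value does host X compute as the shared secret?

51

Host X receives an intruder's public value M = 14^19 mod 73 instead of the honest one.
14^1 ≡ 14 (mod 73)
14^2 = (14^1)^2 ≡ 14^2 = 196 ≡ 50 (mod 73)
14^4 = (14^2)^2 ≡ 50^2 = 2500 ≡ 18 (mod 73)
14^8 = (14^4)^2 ≡ 18^2 = 324 ≡ 32 (mod 73)
14^16 = (14^8)^2 ≡ 32^2 = 1024 ≡ 2 (mod 73)
14^19 = 14^16 · 14^2 · 14^1 ≡ 2 · 50 · 14 ≡ 13 (mod 73).
So M = 13. Host X computes K = M^9 mod 73.
13^1 ≡ 13 (mod 73)
13^2 = (13^1)^2 ≡ 13^2 = 169 ≡ 23 (mod 73)
13^4 = (13^2)^2 ≡ 23^2 = 529 ≡ 18 (mod 73)
13^8 = (13^4)^2 ≡ 18^2 = 324 ≡ 32 (mod 73)
13^9 = 13^8 · 13^1 ≡ 32 · 13 ≡ 51 (mod 73).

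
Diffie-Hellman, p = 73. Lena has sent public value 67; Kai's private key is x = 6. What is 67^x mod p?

Shared key K = 67^6 mod 73.
67^1 ≡ 67 (mod 73)
67^2 = (67^1)^2 ≡ 67^2 = 4489 ≡ 36 (mod 73)
67^4 = (67^2)^2 ≡ 36^2 = 1296 ≡ 55 (mod 73)
67^6 = 67^4 · 67^2 ≡ 55 · 36 ≡ 9 (mod 73).

9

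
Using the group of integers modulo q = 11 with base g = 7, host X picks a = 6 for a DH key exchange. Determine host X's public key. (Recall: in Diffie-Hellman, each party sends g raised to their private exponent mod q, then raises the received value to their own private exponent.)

Public value = 7^6 mod 11.
7^1 ≡ 7 (mod 11)
7^2 = (7^1)^2 ≡ 7^2 = 49 ≡ 5 (mod 11)
7^4 = (7^2)^2 ≡ 5^2 = 25 ≡ 3 (mod 11)
7^6 = 7^4 · 7^2 ≡ 3 · 5 ≡ 4 (mod 11).

4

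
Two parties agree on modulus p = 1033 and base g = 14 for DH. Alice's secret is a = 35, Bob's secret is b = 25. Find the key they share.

369

Alice sends A = g^a mod p = 14^35 mod 1033.
14^1 ≡ 14 (mod 1033)
14^2 = (14^1)^2 ≡ 14^2 = 196 ≡ 196 (mod 1033)
14^4 = (14^2)^2 ≡ 196^2 = 38416 ≡ 195 (mod 1033)
14^8 = (14^4)^2 ≡ 195^2 = 38025 ≡ 837 (mod 1033)
14^16 = (14^8)^2 ≡ 837^2 = 700569 ≡ 195 (mod 1033)
14^32 = (14^16)^2 ≡ 195^2 = 38025 ≡ 837 (mod 1033)
14^35 = 14^32 · 14^2 · 14^1 ≡ 837 · 196 · 14 ≡ 369 (mod 1033).
So A = 369. Bob then computes K = A^b mod p = 369^25 mod 1033.
369^1 ≡ 369 (mod 1033)
369^2 = (369^1)^2 ≡ 369^2 = 136161 ≡ 838 (mod 1033)
369^4 = (369^2)^2 ≡ 838^2 = 702244 ≡ 837 (mod 1033)
369^8 = (369^4)^2 ≡ 837^2 = 700569 ≡ 195 (mod 1033)
369^16 = (369^8)^2 ≡ 195^2 = 38025 ≡ 837 (mod 1033)
369^25 = 369^16 · 369^8 · 369^1 ≡ 837 · 195 · 369 ≡ 369 (mod 1033).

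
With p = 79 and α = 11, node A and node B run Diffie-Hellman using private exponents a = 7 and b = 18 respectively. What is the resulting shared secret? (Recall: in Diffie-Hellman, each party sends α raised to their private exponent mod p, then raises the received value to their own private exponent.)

10

Node A sends A = α^a mod p = 11^7 mod 79.
11^1 ≡ 11 (mod 79)
11^2 = (11^1)^2 ≡ 11^2 = 121 ≡ 42 (mod 79)
11^4 = (11^2)^2 ≡ 42^2 = 1764 ≡ 26 (mod 79)
11^7 = 11^4 · 11^2 · 11^1 ≡ 26 · 42 · 11 ≡ 4 (mod 79).
So A = 4. Node B then computes K = A^b mod p = 4^18 mod 79.
4^1 ≡ 4 (mod 79)
4^2 = (4^1)^2 ≡ 4^2 = 16 ≡ 16 (mod 79)
4^4 = (4^2)^2 ≡ 16^2 = 256 ≡ 19 (mod 79)
4^8 = (4^4)^2 ≡ 19^2 = 361 ≡ 45 (mod 79)
4^16 = (4^8)^2 ≡ 45^2 = 2025 ≡ 50 (mod 79)
4^18 = 4^16 · 4^2 ≡ 50 · 16 ≡ 10 (mod 79).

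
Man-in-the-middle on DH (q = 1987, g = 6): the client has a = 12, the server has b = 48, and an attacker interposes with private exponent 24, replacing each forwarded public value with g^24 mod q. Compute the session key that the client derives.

The client receives an attacker's public value M = 6^24 mod 1987 instead of the honest one.
6^1 ≡ 6 (mod 1987)
6^2 = (6^1)^2 ≡ 6^2 = 36 ≡ 36 (mod 1987)
6^4 = (6^2)^2 ≡ 36^2 = 1296 ≡ 1296 (mod 1987)
6^8 = (6^4)^2 ≡ 1296^2 = 1679616 ≡ 601 (mod 1987)
6^16 = (6^8)^2 ≡ 601^2 = 361201 ≡ 1554 (mod 1987)
6^24 = 6^16 · 6^8 ≡ 1554 · 601 ≡ 64 (mod 1987).
So M = 64. The client computes K = M^12 mod 1987.
64^1 ≡ 64 (mod 1987)
64^2 = (64^1)^2 ≡ 64^2 = 4096 ≡ 122 (mod 1987)
64^4 = (64^2)^2 ≡ 122^2 = 14884 ≡ 975 (mod 1987)
64^8 = (64^4)^2 ≡ 975^2 = 950625 ≡ 839 (mod 1987)
64^12 = 64^8 · 64^4 ≡ 839 · 975 ≡ 1368 (mod 1987).

1368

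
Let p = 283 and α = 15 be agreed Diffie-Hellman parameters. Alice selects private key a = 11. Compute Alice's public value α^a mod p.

4

Public value = 15^11 mod 283.
15^1 ≡ 15 (mod 283)
15^2 = (15^1)^2 ≡ 15^2 = 225 ≡ 225 (mod 283)
15^4 = (15^2)^2 ≡ 225^2 = 50625 ≡ 251 (mod 283)
15^8 = (15^4)^2 ≡ 251^2 = 63001 ≡ 175 (mod 283)
15^11 = 15^8 · 15^2 · 15^1 ≡ 175 · 225 · 15 ≡ 4 (mod 283).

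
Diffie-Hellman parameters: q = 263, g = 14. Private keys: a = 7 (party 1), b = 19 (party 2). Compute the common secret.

Party 2 sends B = g^b mod q = 14^19 mod 263.
14^1 ≡ 14 (mod 263)
14^2 = (14^1)^2 ≡ 14^2 = 196 ≡ 196 (mod 263)
14^4 = (14^2)^2 ≡ 196^2 = 38416 ≡ 18 (mod 263)
14^8 = (14^4)^2 ≡ 18^2 = 324 ≡ 61 (mod 263)
14^16 = (14^8)^2 ≡ 61^2 = 3721 ≡ 39 (mod 263)
14^19 = 14^16 · 14^2 · 14^1 ≡ 39 · 196 · 14 ≡ 238 (mod 263).
So B = 238. Party 1 then computes K = B^a mod q = 238^7 mod 263.
238^1 ≡ 238 (mod 263)
238^2 = (238^1)^2 ≡ 238^2 = 56644 ≡ 99 (mod 263)
238^4 = (238^2)^2 ≡ 99^2 = 9801 ≡ 70 (mod 263)
238^7 = 238^4 · 238^2 · 238^1 ≡ 70 · 99 · 238 ≡ 67 (mod 263).

67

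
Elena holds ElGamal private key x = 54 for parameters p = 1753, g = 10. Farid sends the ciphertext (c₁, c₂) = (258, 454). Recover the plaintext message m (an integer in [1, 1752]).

Shared mask s = c₁^x mod p = 258^54 mod 1753.
258^1 ≡ 258 (mod 1753)
258^2 = (258^1)^2 ≡ 258^2 = 66564 ≡ 1703 (mod 1753)
258^4 = (258^2)^2 ≡ 1703^2 = 2900209 ≡ 747 (mod 1753)
258^8 = (258^4)^2 ≡ 747^2 = 558009 ≡ 555 (mod 1753)
258^16 = (258^8)^2 ≡ 555^2 = 308025 ≡ 1250 (mod 1753)
258^32 = (258^16)^2 ≡ 1250^2 = 1562500 ≡ 577 (mod 1753)
258^54 = 258^32 · 258^16 · 258^4 · 258^2 ≡ 577 · 1250 · 747 · 1703 ≡ 76 (mod 1753).
So s = 76; s⁻¹ ≡ 346 (mod 1753).
m = c₂ · s⁻¹ mod 1753 = 454 · 346 mod 1753 = 1067.

1067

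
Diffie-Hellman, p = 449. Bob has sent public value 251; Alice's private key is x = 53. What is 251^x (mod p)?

Shared key K = 251^53 mod 449.
251^1 ≡ 251 (mod 449)
251^2 = (251^1)^2 ≡ 251^2 = 63001 ≡ 141 (mod 449)
251^4 = (251^2)^2 ≡ 141^2 = 19881 ≡ 125 (mod 449)
251^8 = (251^4)^2 ≡ 125^2 = 15625 ≡ 359 (mod 449)
251^16 = (251^8)^2 ≡ 359^2 = 128881 ≡ 18 (mod 449)
251^32 = (251^16)^2 ≡ 18^2 = 324 ≡ 324 (mod 449)
251^53 = 251^32 · 251^16 · 251^4 · 251^1 ≡ 324 · 18 · 125 · 251 ≡ 275 (mod 449).

275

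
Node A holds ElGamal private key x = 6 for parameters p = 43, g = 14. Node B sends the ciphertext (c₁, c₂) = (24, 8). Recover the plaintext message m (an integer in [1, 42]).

Shared mask s = c₁^x mod p = 24^6 mod 43.
24^1 ≡ 24 (mod 43)
24^2 = (24^1)^2 ≡ 24^2 = 576 ≡ 17 (mod 43)
24^4 = (24^2)^2 ≡ 17^2 = 289 ≡ 31 (mod 43)
24^6 = 24^4 · 24^2 ≡ 31 · 17 ≡ 11 (mod 43).
So s = 11; s⁻¹ ≡ 4 (mod 43).
m = c₂ · s⁻¹ mod 43 = 8 · 4 mod 43 = 32.

32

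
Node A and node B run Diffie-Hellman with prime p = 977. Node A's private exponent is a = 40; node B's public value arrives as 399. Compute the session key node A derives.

Shared key K = 399^40 mod 977.
399^1 ≡ 399 (mod 977)
399^2 = (399^1)^2 ≡ 399^2 = 159201 ≡ 927 (mod 977)
399^4 = (399^2)^2 ≡ 927^2 = 859329 ≡ 546 (mod 977)
399^8 = (399^4)^2 ≡ 546^2 = 298116 ≡ 131 (mod 977)
399^16 = (399^8)^2 ≡ 131^2 = 17161 ≡ 552 (mod 977)
399^32 = (399^16)^2 ≡ 552^2 = 304704 ≡ 857 (mod 977)
399^40 = 399^32 · 399^8 ≡ 857 · 131 ≡ 889 (mod 977).

889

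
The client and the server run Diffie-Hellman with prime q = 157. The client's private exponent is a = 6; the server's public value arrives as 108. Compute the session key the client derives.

Shared key K = 108^6 mod 157.
108^1 ≡ 108 (mod 157)
108^2 = (108^1)^2 ≡ 108^2 = 11664 ≡ 46 (mod 157)
108^4 = (108^2)^2 ≡ 46^2 = 2116 ≡ 75 (mod 157)
108^6 = 108^4 · 108^2 ≡ 75 · 46 ≡ 153 (mod 157).

153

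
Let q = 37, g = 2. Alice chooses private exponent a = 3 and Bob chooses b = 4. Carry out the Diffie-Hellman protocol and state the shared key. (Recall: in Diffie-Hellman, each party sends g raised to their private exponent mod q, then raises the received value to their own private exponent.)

Bob sends B = g^b mod q = 2^4 mod 37.
2^1 ≡ 2 (mod 37)
2^2 = (2^1)^2 ≡ 2^2 = 4 ≡ 4 (mod 37)
2^4 = (2^2)^2 ≡ 4^2 = 16 ≡ 16 (mod 37)
So B = 16. Alice then computes K = B^a mod q = 16^3 mod 37.
16^1 ≡ 16 (mod 37)
16^2 = (16^1)^2 ≡ 16^2 = 256 ≡ 34 (mod 37)
16^3 = 16^2 · 16^1 ≡ 34 · 16 ≡ 26 (mod 37).

26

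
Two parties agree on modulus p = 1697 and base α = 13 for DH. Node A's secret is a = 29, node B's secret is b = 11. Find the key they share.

896

Node A sends A = α^a mod p = 13^29 mod 1697.
13^1 ≡ 13 (mod 1697)
13^2 = (13^1)^2 ≡ 13^2 = 169 ≡ 169 (mod 1697)
13^4 = (13^2)^2 ≡ 169^2 = 28561 ≡ 1409 (mod 1697)
13^8 = (13^4)^2 ≡ 1409^2 = 1985281 ≡ 1488 (mod 1697)
13^16 = (13^8)^2 ≡ 1488^2 = 2214144 ≡ 1256 (mod 1697)
13^29 = 13^16 · 13^8 · 13^4 · 13^1 ≡ 1256 · 1488 · 1409 · 13 ≡ 820 (mod 1697).
So A = 820. Node B then computes K = A^b mod p = 820^11 mod 1697.
820^1 ≡ 820 (mod 1697)
820^2 = (820^1)^2 ≡ 820^2 = 672400 ≡ 388 (mod 1697)
820^4 = (820^2)^2 ≡ 388^2 = 150544 ≡ 1208 (mod 1697)
820^8 = (820^4)^2 ≡ 1208^2 = 1459264 ≡ 1541 (mod 1697)
820^11 = 820^8 · 820^2 · 820^1 ≡ 1541 · 388 · 820 ≡ 896 (mod 1697).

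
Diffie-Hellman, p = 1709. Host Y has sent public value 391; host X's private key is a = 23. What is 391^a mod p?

Shared key K = 391^23 mod 1709.
391^1 ≡ 391 (mod 1709)
391^2 = (391^1)^2 ≡ 391^2 = 152881 ≡ 780 (mod 1709)
391^4 = (391^2)^2 ≡ 780^2 = 608400 ≡ 1705 (mod 1709)
391^8 = (391^4)^2 ≡ 1705^2 = 2907025 ≡ 16 (mod 1709)
391^16 = (391^8)^2 ≡ 16^2 = 256 ≡ 256 (mod 1709)
391^23 = 391^16 · 391^4 · 391^2 · 391^1 ≡ 256 · 1705 · 780 · 391 ≡ 1431 (mod 1709).

1431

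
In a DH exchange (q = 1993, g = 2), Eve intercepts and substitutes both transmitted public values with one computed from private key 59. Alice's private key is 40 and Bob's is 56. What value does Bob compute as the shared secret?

1541

Bob receives Eve's public value M = 2^59 mod 1993 instead of the honest one.
2^1 ≡ 2 (mod 1993)
2^2 = (2^1)^2 ≡ 2^2 = 4 ≡ 4 (mod 1993)
2^4 = (2^2)^2 ≡ 4^2 = 16 ≡ 16 (mod 1993)
2^8 = (2^4)^2 ≡ 16^2 = 256 ≡ 256 (mod 1993)
2^16 = (2^8)^2 ≡ 256^2 = 65536 ≡ 1760 (mod 1993)
2^32 = (2^16)^2 ≡ 1760^2 = 3097600 ≡ 478 (mod 1993)
2^59 = 2^32 · 2^16 · 2^8 · 2^2 · 2^1 ≡ 478 · 1760 · 256 · 4 · 2 ≡ 912 (mod 1993).
So M = 912. Bob computes K = M^56 mod 1993.
912^1 ≡ 912 (mod 1993)
912^2 = (912^1)^2 ≡ 912^2 = 831744 ≡ 663 (mod 1993)
912^4 = (912^2)^2 ≡ 663^2 = 439569 ≡ 1109 (mod 1993)
912^8 = (912^4)^2 ≡ 1109^2 = 1229881 ≡ 200 (mod 1993)
912^16 = (912^8)^2 ≡ 200^2 = 40000 ≡ 140 (mod 1993)
912^32 = (912^16)^2 ≡ 140^2 = 19600 ≡ 1663 (mod 1993)
912^56 = 912^32 · 912^16 · 912^8 ≡ 1663 · 140 · 200 ≡ 1541 (mod 1993).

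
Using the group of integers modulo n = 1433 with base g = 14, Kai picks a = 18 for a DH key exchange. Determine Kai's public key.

Public value = 14^18 mod 1433.
14^1 ≡ 14 (mod 1433)
14^2 = (14^1)^2 ≡ 14^2 = 196 ≡ 196 (mod 1433)
14^4 = (14^2)^2 ≡ 196^2 = 38416 ≡ 1158 (mod 1433)
14^8 = (14^4)^2 ≡ 1158^2 = 1340964 ≡ 1109 (mod 1433)
14^16 = (14^8)^2 ≡ 1109^2 = 1229881 ≡ 367 (mod 1433)
14^18 = 14^16 · 14^2 ≡ 367 · 196 ≡ 282 (mod 1433).

282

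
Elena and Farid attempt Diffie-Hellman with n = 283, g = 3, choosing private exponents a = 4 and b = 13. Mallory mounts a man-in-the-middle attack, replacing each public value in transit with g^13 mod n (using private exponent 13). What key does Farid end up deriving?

87

Farid receives Mallory's public value M = 3^13 mod 283 instead of the honest one.
3^1 ≡ 3 (mod 283)
3^2 = (3^1)^2 ≡ 3^2 = 9 ≡ 9 (mod 283)
3^4 = (3^2)^2 ≡ 9^2 = 81 ≡ 81 (mod 283)
3^8 = (3^4)^2 ≡ 81^2 = 6561 ≡ 52 (mod 283)
3^13 = 3^8 · 3^4 · 3^1 ≡ 52 · 81 · 3 ≡ 184 (mod 283).
So M = 184. Farid computes K = M^13 mod 283.
184^1 ≡ 184 (mod 283)
184^2 = (184^1)^2 ≡ 184^2 = 33856 ≡ 179 (mod 283)
184^4 = (184^2)^2 ≡ 179^2 = 32041 ≡ 62 (mod 283)
184^8 = (184^4)^2 ≡ 62^2 = 3844 ≡ 165 (mod 283)
184^13 = 184^8 · 184^4 · 184^1 ≡ 165 · 62 · 184 ≡ 87 (mod 283).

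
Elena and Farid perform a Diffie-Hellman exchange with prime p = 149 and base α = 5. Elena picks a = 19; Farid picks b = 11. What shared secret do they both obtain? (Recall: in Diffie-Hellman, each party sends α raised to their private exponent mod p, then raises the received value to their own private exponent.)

Farid sends B = α^b mod p = 5^11 mod 149.
5^1 ≡ 5 (mod 149)
5^2 = (5^1)^2 ≡ 5^2 = 25 ≡ 25 (mod 149)
5^4 = (5^2)^2 ≡ 25^2 = 625 ≡ 29 (mod 149)
5^8 = (5^4)^2 ≡ 29^2 = 841 ≡ 96 (mod 149)
5^11 = 5^8 · 5^2 · 5^1 ≡ 96 · 25 · 5 ≡ 80 (mod 149).
So B = 80. Elena then computes K = B^a mod p = 80^19 mod 149.
80^1 ≡ 80 (mod 149)
80^2 = (80^1)^2 ≡ 80^2 = 6400 ≡ 142 (mod 149)
80^4 = (80^2)^2 ≡ 142^2 = 20164 ≡ 49 (mod 149)
80^8 = (80^4)^2 ≡ 49^2 = 2401 ≡ 17 (mod 149)
80^16 = (80^8)^2 ≡ 17^2 = 289 ≡ 140 (mod 149)
80^19 = 80^16 · 80^2 · 80^1 ≡ 140 · 142 · 80 ≡ 123 (mod 149).

123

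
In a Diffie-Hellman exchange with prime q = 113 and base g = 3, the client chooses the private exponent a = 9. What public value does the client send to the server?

21

Public value = 3^9 mod 113.
3^1 ≡ 3 (mod 113)
3^2 = (3^1)^2 ≡ 3^2 = 9 ≡ 9 (mod 113)
3^4 = (3^2)^2 ≡ 9^2 = 81 ≡ 81 (mod 113)
3^8 = (3^4)^2 ≡ 81^2 = 6561 ≡ 7 (mod 113)
3^9 = 3^8 · 3^1 ≡ 7 · 3 ≡ 21 (mod 113).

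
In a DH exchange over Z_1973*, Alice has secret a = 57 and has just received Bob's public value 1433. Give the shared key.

939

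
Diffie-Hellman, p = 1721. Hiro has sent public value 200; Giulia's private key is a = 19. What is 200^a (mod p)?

95

Shared key K = 200^19 mod 1721.
200^1 ≡ 200 (mod 1721)
200^2 = (200^1)^2 ≡ 200^2 = 40000 ≡ 417 (mod 1721)
200^4 = (200^2)^2 ≡ 417^2 = 173889 ≡ 68 (mod 1721)
200^8 = (200^4)^2 ≡ 68^2 = 4624 ≡ 1182 (mod 1721)
200^16 = (200^8)^2 ≡ 1182^2 = 1397124 ≡ 1393 (mod 1721)
200^19 = 200^16 · 200^2 · 200^1 ≡ 1393 · 417 · 200 ≡ 95 (mod 1721).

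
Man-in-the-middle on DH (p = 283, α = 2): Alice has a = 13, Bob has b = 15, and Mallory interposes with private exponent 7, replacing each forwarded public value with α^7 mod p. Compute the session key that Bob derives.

67

Bob receives Mallory's public value M = 2^7 mod 283 instead of the honest one.
2^1 ≡ 2 (mod 283)
2^2 = (2^1)^2 ≡ 2^2 = 4 ≡ 4 (mod 283)
2^4 = (2^2)^2 ≡ 4^2 = 16 ≡ 16 (mod 283)
2^7 = 2^4 · 2^2 · 2^1 ≡ 16 · 4 · 2 ≡ 128 (mod 283).
So M = 128. Bob computes K = M^15 mod 283.
128^1 ≡ 128 (mod 283)
128^2 = (128^1)^2 ≡ 128^2 = 16384 ≡ 253 (mod 283)
128^4 = (128^2)^2 ≡ 253^2 = 64009 ≡ 51 (mod 283)
128^8 = (128^4)^2 ≡ 51^2 = 2601 ≡ 54 (mod 283)
128^15 = 128^8 · 128^4 · 128^2 · 128^1 ≡ 54 · 51 · 253 · 128 ≡ 67 (mod 283).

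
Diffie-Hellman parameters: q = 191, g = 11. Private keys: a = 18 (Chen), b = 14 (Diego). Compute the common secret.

153

Diego sends B = g^b mod q = 11^14 mod 191.
11^1 ≡ 11 (mod 191)
11^2 = (11^1)^2 ≡ 11^2 = 121 ≡ 121 (mod 191)
11^4 = (11^2)^2 ≡ 121^2 = 14641 ≡ 125 (mod 191)
11^8 = (11^4)^2 ≡ 125^2 = 15625 ≡ 154 (mod 191)
11^14 = 11^8 · 11^4 · 11^2 ≡ 154 · 125 · 121 ≡ 5 (mod 191).
So B = 5. Chen then computes K = B^a mod q = 5^18 mod 191.
5^1 ≡ 5 (mod 191)
5^2 = (5^1)^2 ≡ 5^2 = 25 ≡ 25 (mod 191)
5^4 = (5^2)^2 ≡ 25^2 = 625 ≡ 52 (mod 191)
5^8 = (5^4)^2 ≡ 52^2 = 2704 ≡ 30 (mod 191)
5^16 = (5^8)^2 ≡ 30^2 = 900 ≡ 136 (mod 191)
5^18 = 5^16 · 5^2 ≡ 136 · 25 ≡ 153 (mod 191).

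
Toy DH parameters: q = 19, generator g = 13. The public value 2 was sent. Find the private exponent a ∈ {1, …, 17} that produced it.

Try successive powers of 13 modulo 19:
13^1 ≡ 13
13^2 ≡ 17
13^3 ≡ 12
13^4 ≡ 4
13^5 ≡ 14
13^6 ≡ 11
13^7 ≡ 10
13^8 ≡ 16
13^9 ≡ 18
13^10 ≡ 6
13^11 ≡ 2
Found: a = 11.

11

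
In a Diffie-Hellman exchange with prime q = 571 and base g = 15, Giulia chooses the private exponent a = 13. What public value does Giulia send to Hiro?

Public value = 15^13 mod 571.
15^1 ≡ 15 (mod 571)
15^2 = (15^1)^2 ≡ 15^2 = 225 ≡ 225 (mod 571)
15^4 = (15^2)^2 ≡ 225^2 = 50625 ≡ 377 (mod 571)
15^8 = (15^4)^2 ≡ 377^2 = 142129 ≡ 521 (mod 571)
15^13 = 15^8 · 15^4 · 15^1 ≡ 521 · 377 · 15 ≡ 466 (mod 571).

466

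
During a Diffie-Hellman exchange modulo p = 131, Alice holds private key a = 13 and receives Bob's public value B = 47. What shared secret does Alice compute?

Shared key K = 47^13 mod 131.
47^1 ≡ 47 (mod 131)
47^2 = (47^1)^2 ≡ 47^2 = 2209 ≡ 113 (mod 131)
47^4 = (47^2)^2 ≡ 113^2 = 12769 ≡ 62 (mod 131)
47^8 = (47^4)^2 ≡ 62^2 = 3844 ≡ 45 (mod 131)
47^13 = 47^8 · 47^4 · 47^1 ≡ 45 · 62 · 47 ≡ 130 (mod 131).

130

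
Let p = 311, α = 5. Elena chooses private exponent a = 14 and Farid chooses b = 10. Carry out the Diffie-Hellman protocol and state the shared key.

Farid sends B = α^b mod p = 5^10 mod 311.
5^1 ≡ 5 (mod 311)
5^2 = (5^1)^2 ≡ 5^2 = 25 ≡ 25 (mod 311)
5^4 = (5^2)^2 ≡ 25^2 = 625 ≡ 3 (mod 311)
5^8 = (5^4)^2 ≡ 3^2 = 9 ≡ 9 (mod 311)
5^10 = 5^8 · 5^2 ≡ 9 · 25 ≡ 225 (mod 311).
So B = 225. Elena then computes K = B^a mod p = 225^14 mod 311.
225^1 ≡ 225 (mod 311)
225^2 = (225^1)^2 ≡ 225^2 = 50625 ≡ 243 (mod 311)
225^4 = (225^2)^2 ≡ 243^2 = 59049 ≡ 270 (mod 311)
225^8 = (225^4)^2 ≡ 270^2 = 72900 ≡ 126 (mod 311)
225^14 = 225^8 · 225^4 · 225^2 ≡ 126 · 270 · 243 ≡ 169 (mod 311).

169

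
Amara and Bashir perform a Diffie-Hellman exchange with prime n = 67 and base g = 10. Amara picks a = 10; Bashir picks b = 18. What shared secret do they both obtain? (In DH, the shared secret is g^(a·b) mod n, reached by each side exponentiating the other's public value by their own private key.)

Bashir sends B = g^b mod n = 10^18 mod 67.
10^1 ≡ 10 (mod 67)
10^2 = (10^1)^2 ≡ 10^2 = 100 ≡ 33 (mod 67)
10^4 = (10^2)^2 ≡ 33^2 = 1089 ≡ 17 (mod 67)
10^8 = (10^4)^2 ≡ 17^2 = 289 ≡ 21 (mod 67)
10^16 = (10^8)^2 ≡ 21^2 = 441 ≡ 39 (mod 67)
10^18 = 10^16 · 10^2 ≡ 39 · 33 ≡ 14 (mod 67).
So B = 14. Amara then computes K = B^a mod n = 14^10 mod 67.
14^1 ≡ 14 (mod 67)
14^2 = (14^1)^2 ≡ 14^2 = 196 ≡ 62 (mod 67)
14^4 = (14^2)^2 ≡ 62^2 = 3844 ≡ 25 (mod 67)
14^8 = (14^4)^2 ≡ 25^2 = 625 ≡ 22 (mod 67)
14^10 = 14^8 · 14^2 ≡ 22 · 62 ≡ 24 (mod 67).

24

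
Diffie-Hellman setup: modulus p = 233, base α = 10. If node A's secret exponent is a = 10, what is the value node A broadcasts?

218

Public value = 10^10 (mod 233).
10^1 ≡ 10 (mod 233)
10^2 = (10^1)^2 ≡ 10^2 = 100 ≡ 100 (mod 233)
10^4 = (10^2)^2 ≡ 100^2 = 10000 ≡ 214 (mod 233)
10^8 = (10^4)^2 ≡ 214^2 = 45796 ≡ 128 (mod 233)
10^10 = 10^8 · 10^2 ≡ 128 · 100 ≡ 218 (mod 233).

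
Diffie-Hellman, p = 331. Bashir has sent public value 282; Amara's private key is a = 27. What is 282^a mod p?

Shared key K = 282^27 mod 331.
282^1 ≡ 282 (mod 331)
282^2 = (282^1)^2 ≡ 282^2 = 79524 ≡ 84 (mod 331)
282^4 = (282^2)^2 ≡ 84^2 = 7056 ≡ 105 (mod 331)
282^8 = (282^4)^2 ≡ 105^2 = 11025 ≡ 102 (mod 331)
282^16 = (282^8)^2 ≡ 102^2 = 10404 ≡ 143 (mod 331)
282^27 = 282^16 · 282^8 · 282^2 · 282^1 ≡ 143 · 102 · 84 · 282 ≡ 142 (mod 331).

142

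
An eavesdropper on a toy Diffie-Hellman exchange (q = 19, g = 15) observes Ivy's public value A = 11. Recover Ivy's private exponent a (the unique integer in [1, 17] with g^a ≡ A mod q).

6

Try successive powers of 15 modulo 19:
15^1 ≡ 15
15^2 ≡ 16
15^3 ≡ 12
15^4 ≡ 9
15^5 ≡ 2
15^6 ≡ 11
Found: a = 6.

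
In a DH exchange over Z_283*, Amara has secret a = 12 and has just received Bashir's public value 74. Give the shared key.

Shared key K = 74^12 mod 283.
74^1 ≡ 74 (mod 283)
74^2 = (74^1)^2 ≡ 74^2 = 5476 ≡ 99 (mod 283)
74^4 = (74^2)^2 ≡ 99^2 = 9801 ≡ 179 (mod 283)
74^8 = (74^4)^2 ≡ 179^2 = 32041 ≡ 62 (mod 283)
74^12 = 74^8 · 74^4 ≡ 62 · 179 ≡ 61 (mod 283).

61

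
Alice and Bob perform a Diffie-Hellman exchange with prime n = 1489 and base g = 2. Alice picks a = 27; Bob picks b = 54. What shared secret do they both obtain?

1355

Bob sends B = g^b mod n = 2^54 mod 1489.
2^1 ≡ 2 (mod 1489)
2^2 = (2^1)^2 ≡ 2^2 = 4 ≡ 4 (mod 1489)
2^4 = (2^2)^2 ≡ 4^2 = 16 ≡ 16 (mod 1489)
2^8 = (2^4)^2 ≡ 16^2 = 256 ≡ 256 (mod 1489)
2^16 = (2^8)^2 ≡ 256^2 = 65536 ≡ 20 (mod 1489)
2^32 = (2^16)^2 ≡ 20^2 = 400 ≡ 400 (mod 1489)
2^54 = 2^32 · 2^16 · 2^4 · 2^2 ≡ 400 · 20 · 16 · 4 ≡ 1273 (mod 1489).
So B = 1273. Alice then computes K = B^a mod n = 1273^27 mod 1489.
1273^1 ≡ 1273 (mod 1489)
1273^2 = (1273^1)^2 ≡ 1273^2 = 1620529 ≡ 497 (mod 1489)
1273^4 = (1273^2)^2 ≡ 497^2 = 247009 ≡ 1324 (mod 1489)
1273^8 = (1273^4)^2 ≡ 1324^2 = 1752976 ≡ 423 (mod 1489)
1273^16 = (1273^8)^2 ≡ 423^2 = 178929 ≡ 249 (mod 1489)
1273^27 = 1273^16 · 1273^8 · 1273^2 · 1273^1 ≡ 249 · 423 · 497 · 1273 ≡ 1355 (mod 1489).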